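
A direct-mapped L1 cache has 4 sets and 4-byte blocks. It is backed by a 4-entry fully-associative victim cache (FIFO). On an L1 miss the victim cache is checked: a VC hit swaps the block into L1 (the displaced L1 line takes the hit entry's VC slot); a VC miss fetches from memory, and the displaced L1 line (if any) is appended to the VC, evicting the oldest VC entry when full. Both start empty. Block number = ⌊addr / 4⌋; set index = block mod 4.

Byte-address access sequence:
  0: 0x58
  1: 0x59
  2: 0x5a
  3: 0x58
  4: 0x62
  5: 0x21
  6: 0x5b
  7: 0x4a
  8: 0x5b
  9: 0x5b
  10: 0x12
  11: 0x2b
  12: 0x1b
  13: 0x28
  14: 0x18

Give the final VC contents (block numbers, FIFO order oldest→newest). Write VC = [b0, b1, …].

VC = [18, 8, 22, 10]

#0 0x58→b22/s2 MISS; vc=[]
#1 0x59→b22/s2 L1-HIT; vc=[]
#2 0x5a→b22/s2 L1-HIT; vc=[]
#3 0x58→b22/s2 L1-HIT; vc=[]
#4 0x62→b24/s0 MISS; vc=[]
#5 0x21→b8/s0 MISS; vc=[24]
#6 0x5b→b22/s2 L1-HIT; vc=[24]
#7 0x4a→b18/s2 MISS; vc=[24,22]
#8 0x5b→b22/s2 VC-HIT; vc=[24,18]
#9 0x5b→b22/s2 L1-HIT; vc=[24,18]
#10 0x12→b4/s0 MISS; vc=[24,18,8]
#11 0x2b→b10/s2 MISS; vc=[24,18,8,22]
#12 0x1b→b6/s2 MISS; vc=[18,8,22,10]
#13 0x28→b10/s2 VC-HIT; vc=[18,8,22,6]
#14 0x18→b6/s2 VC-HIT; vc=[18,8,22,10]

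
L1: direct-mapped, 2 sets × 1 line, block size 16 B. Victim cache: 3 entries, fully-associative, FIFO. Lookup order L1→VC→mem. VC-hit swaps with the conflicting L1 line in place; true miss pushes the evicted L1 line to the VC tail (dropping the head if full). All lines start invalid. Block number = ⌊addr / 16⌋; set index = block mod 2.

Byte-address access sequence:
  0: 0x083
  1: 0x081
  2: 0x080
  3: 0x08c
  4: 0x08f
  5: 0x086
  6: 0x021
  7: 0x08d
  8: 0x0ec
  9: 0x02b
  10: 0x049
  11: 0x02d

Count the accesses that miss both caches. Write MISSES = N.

MISSES = 4

  [0] addr=0x83 blk=8 s=0: MISS | VC []
  [1] addr=0x81 blk=8 s=0: L1-HIT | VC []
  [2] addr=0x80 blk=8 s=0: L1-HIT | VC []
  [3] addr=0x8c blk=8 s=0: L1-HIT | VC []
  [4] addr=0x8f blk=8 s=0: L1-HIT | VC []
  [5] addr=0x86 blk=8 s=0: L1-HIT | VC []
  [6] addr=0x21 blk=2 s=0: MISS | VC [8]
  [7] addr=0x8d blk=8 s=0: VC-HIT | VC [2]
  [8] addr=0xec blk=14 s=0: MISS | VC [2, 8]
  [9] addr=0x2b blk=2 s=0: VC-HIT | VC [14, 8]
  [10] addr=0x49 blk=4 s=0: MISS | VC [14, 8, 2]
  [11] addr=0x2d blk=2 s=0: VC-HIT | VC [14, 8, 4]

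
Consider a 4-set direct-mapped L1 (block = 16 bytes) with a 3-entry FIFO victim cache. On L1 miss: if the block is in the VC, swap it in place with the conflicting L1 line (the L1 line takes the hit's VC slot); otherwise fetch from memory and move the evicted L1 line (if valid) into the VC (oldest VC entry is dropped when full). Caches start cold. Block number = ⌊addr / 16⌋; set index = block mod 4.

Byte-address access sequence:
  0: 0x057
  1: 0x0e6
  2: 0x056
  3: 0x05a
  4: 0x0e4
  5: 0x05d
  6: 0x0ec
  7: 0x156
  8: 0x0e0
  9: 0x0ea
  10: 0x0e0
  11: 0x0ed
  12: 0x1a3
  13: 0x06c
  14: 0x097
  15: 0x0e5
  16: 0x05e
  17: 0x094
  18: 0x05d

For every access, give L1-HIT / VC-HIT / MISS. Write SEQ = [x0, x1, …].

SEQ = [MISS, MISS, L1-HIT, L1-HIT, L1-HIT, L1-HIT, L1-HIT, MISS, L1-HIT, L1-HIT, L1-HIT, L1-HIT, MISS, MISS, MISS, VC-HIT, MISS, VC-HIT, VC-HIT]

0: 0x57 (blk 5, set 1) → MISS  vc=[]
1: 0xe6 (blk 14, set 2) → MISS  vc=[]
2: 0x56 (blk 5, set 1) → L1-HIT  vc=[]
3: 0x5a (blk 5, set 1) → L1-HIT  vc=[]
4: 0xe4 (blk 14, set 2) → L1-HIT  vc=[]
5: 0x5d (blk 5, set 1) → L1-HIT  vc=[]
6: 0xec (blk 14, set 2) → L1-HIT  vc=[]
7: 0x156 (blk 21, set 1) → MISS  vc=[5]
8: 0xe0 (blk 14, set 2) → L1-HIT  vc=[5]
9: 0xea (blk 14, set 2) → L1-HIT  vc=[5]
10: 0xe0 (blk 14, set 2) → L1-HIT  vc=[5]
11: 0xed (blk 14, set 2) → L1-HIT  vc=[5]
12: 0x1a3 (blk 26, set 2) → MISS  vc=[5, 14]
13: 0x6c (blk 6, set 2) → MISS  vc=[5, 14, 26]
14: 0x97 (blk 9, set 1) → MISS  vc=[14, 26, 21]
15: 0xe5 (blk 14, set 2) → VC-HIT  vc=[6, 26, 21]
16: 0x5e (blk 5, set 1) → MISS  vc=[26, 21, 9]
17: 0x94 (blk 9, set 1) → VC-HIT  vc=[26, 21, 5]
18: 0x5d (blk 5, set 1) → VC-HIT  vc=[26, 21, 9]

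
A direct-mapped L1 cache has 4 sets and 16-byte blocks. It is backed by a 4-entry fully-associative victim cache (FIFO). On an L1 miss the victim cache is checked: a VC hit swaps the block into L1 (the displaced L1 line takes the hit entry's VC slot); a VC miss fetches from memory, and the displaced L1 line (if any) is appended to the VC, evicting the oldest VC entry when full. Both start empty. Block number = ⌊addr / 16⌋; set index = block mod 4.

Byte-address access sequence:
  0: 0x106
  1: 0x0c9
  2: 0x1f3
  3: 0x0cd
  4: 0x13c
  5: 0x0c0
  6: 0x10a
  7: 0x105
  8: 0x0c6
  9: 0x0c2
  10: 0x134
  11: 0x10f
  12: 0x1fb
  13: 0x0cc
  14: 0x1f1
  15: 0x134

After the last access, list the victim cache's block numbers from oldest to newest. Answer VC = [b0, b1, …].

#0 0x106→b16/s0 MISS; vc=[]
#1 0xc9→b12/s0 MISS; vc=[16]
#2 0x1f3→b31/s3 MISS; vc=[16]
#3 0xcd→b12/s0 L1-HIT; vc=[16]
#4 0x13c→b19/s3 MISS; vc=[16,31]
#5 0xc0→b12/s0 L1-HIT; vc=[16,31]
#6 0x10a→b16/s0 VC-HIT; vc=[12,31]
#7 0x105→b16/s0 L1-HIT; vc=[12,31]
#8 0xc6→b12/s0 VC-HIT; vc=[16,31]
#9 0xc2→b12/s0 L1-HIT; vc=[16,31]
#10 0x134→b19/s3 L1-HIT; vc=[16,31]
#11 0x10f→b16/s0 VC-HIT; vc=[12,31]
#12 0x1fb→b31/s3 VC-HIT; vc=[12,19]
#13 0xcc→b12/s0 VC-HIT; vc=[16,19]
#14 0x1f1→b31/s3 L1-HIT; vc=[16,19]
#15 0x134→b19/s3 VC-HIT; vc=[16,31]

VC = [16, 31]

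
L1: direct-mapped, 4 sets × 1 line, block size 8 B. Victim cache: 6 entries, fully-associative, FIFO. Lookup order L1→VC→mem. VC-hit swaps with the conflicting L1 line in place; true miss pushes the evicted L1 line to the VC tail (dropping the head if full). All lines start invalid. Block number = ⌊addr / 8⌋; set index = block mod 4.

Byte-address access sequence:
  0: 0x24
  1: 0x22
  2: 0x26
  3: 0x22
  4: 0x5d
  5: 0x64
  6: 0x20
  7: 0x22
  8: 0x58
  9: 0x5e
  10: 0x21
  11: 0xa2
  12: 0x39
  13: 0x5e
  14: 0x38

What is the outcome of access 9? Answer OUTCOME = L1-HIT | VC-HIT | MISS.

#0 0x24→b4/s0 MISS; vc=[]
#1 0x22→b4/s0 L1-HIT; vc=[]
#2 0x26→b4/s0 L1-HIT; vc=[]
#3 0x22→b4/s0 L1-HIT; vc=[]
#4 0x5d→b11/s3 MISS; vc=[]
#5 0x64→b12/s0 MISS; vc=[4]
#6 0x20→b4/s0 VC-HIT; vc=[12]
#7 0x22→b4/s0 L1-HIT; vc=[12]
#8 0x58→b11/s3 L1-HIT; vc=[12]
#9 0x5e→b11/s3 L1-HIT; vc=[12]
#10 0x21→b4/s0 L1-HIT; vc=[12]
#11 0xa2→b20/s0 MISS; vc=[12,4]
#12 0x39→b7/s3 MISS; vc=[12,4,11]
#13 0x5e→b11/s3 VC-HIT; vc=[12,4,7]
#14 0x38→b7/s3 VC-HIT; vc=[12,4,11]

OUTCOME = L1-HIT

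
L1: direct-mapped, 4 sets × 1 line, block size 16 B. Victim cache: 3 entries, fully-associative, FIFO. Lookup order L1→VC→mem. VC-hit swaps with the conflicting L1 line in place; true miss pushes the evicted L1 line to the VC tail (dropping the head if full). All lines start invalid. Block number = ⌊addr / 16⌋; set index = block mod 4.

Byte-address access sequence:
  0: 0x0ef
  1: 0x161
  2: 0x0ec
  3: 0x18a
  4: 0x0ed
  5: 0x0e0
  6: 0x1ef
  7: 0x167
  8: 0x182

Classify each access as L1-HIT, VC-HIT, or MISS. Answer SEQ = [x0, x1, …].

SEQ = [MISS, MISS, VC-HIT, MISS, L1-HIT, L1-HIT, MISS, VC-HIT, L1-HIT]

#0 0xef→b14/s2 MISS; vc=[]
#1 0x161→b22/s2 MISS; vc=[14]
#2 0xec→b14/s2 VC-HIT; vc=[22]
#3 0x18a→b24/s0 MISS; vc=[22]
#4 0xed→b14/s2 L1-HIT; vc=[22]
#5 0xe0→b14/s2 L1-HIT; vc=[22]
#6 0x1ef→b30/s2 MISS; vc=[22,14]
#7 0x167→b22/s2 VC-HIT; vc=[30,14]
#8 0x182→b24/s0 L1-HIT; vc=[30,14]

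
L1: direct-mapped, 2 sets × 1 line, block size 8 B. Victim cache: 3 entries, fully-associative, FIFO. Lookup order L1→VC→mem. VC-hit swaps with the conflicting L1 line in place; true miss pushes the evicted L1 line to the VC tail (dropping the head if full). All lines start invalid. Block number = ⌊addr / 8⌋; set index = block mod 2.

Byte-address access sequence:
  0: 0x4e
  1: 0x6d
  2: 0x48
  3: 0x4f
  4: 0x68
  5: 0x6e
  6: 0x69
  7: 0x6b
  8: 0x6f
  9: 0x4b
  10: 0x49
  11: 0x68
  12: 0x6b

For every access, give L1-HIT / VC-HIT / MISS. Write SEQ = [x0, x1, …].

SEQ = [MISS, MISS, VC-HIT, L1-HIT, VC-HIT, L1-HIT, L1-HIT, L1-HIT, L1-HIT, VC-HIT, L1-HIT, VC-HIT, L1-HIT]

  [0] addr=0x4e blk=9 s=1: MISS | VC []
  [1] addr=0x6d blk=13 s=1: MISS | VC [9]
  [2] addr=0x48 blk=9 s=1: VC-HIT | VC [13]
  [3] addr=0x4f blk=9 s=1: L1-HIT | VC [13]
  [4] addr=0x68 blk=13 s=1: VC-HIT | VC [9]
  [5] addr=0x6e blk=13 s=1: L1-HIT | VC [9]
  [6] addr=0x69 blk=13 s=1: L1-HIT | VC [9]
  [7] addr=0x6b blk=13 s=1: L1-HIT | VC [9]
  [8] addr=0x6f blk=13 s=1: L1-HIT | VC [9]
  [9] addr=0x4b blk=9 s=1: VC-HIT | VC [13]
  [10] addr=0x49 blk=9 s=1: L1-HIT | VC [13]
  [11] addr=0x68 blk=13 s=1: VC-HIT | VC [9]
  [12] addr=0x6b blk=13 s=1: L1-HIT | VC [9]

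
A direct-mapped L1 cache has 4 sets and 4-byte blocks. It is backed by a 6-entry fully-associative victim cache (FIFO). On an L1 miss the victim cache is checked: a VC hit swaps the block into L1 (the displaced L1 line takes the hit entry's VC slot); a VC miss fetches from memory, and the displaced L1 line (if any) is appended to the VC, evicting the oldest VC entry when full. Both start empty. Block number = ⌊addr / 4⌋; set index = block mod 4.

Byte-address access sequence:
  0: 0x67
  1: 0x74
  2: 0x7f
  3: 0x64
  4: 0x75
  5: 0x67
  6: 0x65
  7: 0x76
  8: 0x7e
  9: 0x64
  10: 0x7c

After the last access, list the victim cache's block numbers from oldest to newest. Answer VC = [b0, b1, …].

  [0] addr=0x67 blk=25 s=1: MISS | VC []
  [1] addr=0x74 blk=29 s=1: MISS | VC [25]
  [2] addr=0x7f blk=31 s=3: MISS | VC [25]
  [3] addr=0x64 blk=25 s=1: VC-HIT | VC [29]
  [4] addr=0x75 blk=29 s=1: VC-HIT | VC [25]
  [5] addr=0x67 blk=25 s=1: VC-HIT | VC [29]
  [6] addr=0x65 blk=25 s=1: L1-HIT | VC [29]
  [7] addr=0x76 blk=29 s=1: VC-HIT | VC [25]
  [8] addr=0x7e blk=31 s=3: L1-HIT | VC [25]
  [9] addr=0x64 blk=25 s=1: VC-HIT | VC [29]
  [10] addr=0x7c blk=31 s=3: L1-HIT | VC [29]

VC = [29]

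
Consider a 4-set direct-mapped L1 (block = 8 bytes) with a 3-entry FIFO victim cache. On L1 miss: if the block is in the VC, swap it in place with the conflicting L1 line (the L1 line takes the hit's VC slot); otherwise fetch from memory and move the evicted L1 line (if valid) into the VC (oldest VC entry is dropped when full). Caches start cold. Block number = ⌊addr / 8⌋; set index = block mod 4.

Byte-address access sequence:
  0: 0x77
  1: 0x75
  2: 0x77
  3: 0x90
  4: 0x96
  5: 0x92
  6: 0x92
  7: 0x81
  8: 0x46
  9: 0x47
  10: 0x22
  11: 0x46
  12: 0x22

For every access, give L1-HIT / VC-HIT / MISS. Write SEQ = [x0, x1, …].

0: 0x77 (blk 14, set 2) → MISS  vc=[]
1: 0x75 (blk 14, set 2) → L1-HIT  vc=[]
2: 0x77 (blk 14, set 2) → L1-HIT  vc=[]
3: 0x90 (blk 18, set 2) → MISS  vc=[14]
4: 0x96 (blk 18, set 2) → L1-HIT  vc=[14]
5: 0x92 (blk 18, set 2) → L1-HIT  vc=[14]
6: 0x92 (blk 18, set 2) → L1-HIT  vc=[14]
7: 0x81 (blk 16, set 0) → MISS  vc=[14]
8: 0x46 (blk 8, set 0) → MISS  vc=[14, 16]
9: 0x47 (blk 8, set 0) → L1-HIT  vc=[14, 16]
10: 0x22 (blk 4, set 0) → MISS  vc=[14, 16, 8]
11: 0x46 (blk 8, set 0) → VC-HIT  vc=[14, 16, 4]
12: 0x22 (blk 4, set 0) → VC-HIT  vc=[14, 16, 8]

SEQ = [MISS, L1-HIT, L1-HIT, MISS, L1-HIT, L1-HIT, L1-HIT, MISS, MISS, L1-HIT, MISS, VC-HIT, VC-HIT]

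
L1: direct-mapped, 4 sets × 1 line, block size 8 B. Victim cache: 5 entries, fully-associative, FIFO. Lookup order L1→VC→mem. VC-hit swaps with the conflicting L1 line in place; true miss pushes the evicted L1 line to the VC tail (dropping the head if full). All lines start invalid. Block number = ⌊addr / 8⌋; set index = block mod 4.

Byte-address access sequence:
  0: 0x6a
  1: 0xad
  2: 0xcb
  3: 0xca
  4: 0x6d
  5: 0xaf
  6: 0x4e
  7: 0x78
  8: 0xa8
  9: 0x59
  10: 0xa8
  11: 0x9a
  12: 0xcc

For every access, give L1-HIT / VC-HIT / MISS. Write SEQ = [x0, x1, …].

SEQ = [MISS, MISS, MISS, L1-HIT, VC-HIT, VC-HIT, MISS, MISS, VC-HIT, MISS, L1-HIT, MISS, VC-HIT]

0: 0x6a (blk 13, set 1) → MISS  vc=[]
1: 0xad (blk 21, set 1) → MISS  vc=[13]
2: 0xcb (blk 25, set 1) → MISS  vc=[13, 21]
3: 0xca (blk 25, set 1) → L1-HIT  vc=[13, 21]
4: 0x6d (blk 13, set 1) → VC-HIT  vc=[25, 21]
5: 0xaf (blk 21, set 1) → VC-HIT  vc=[25, 13]
6: 0x4e (blk 9, set 1) → MISS  vc=[25, 13, 21]
7: 0x78 (blk 15, set 3) → MISS  vc=[25, 13, 21]
8: 0xa8 (blk 21, set 1) → VC-HIT  vc=[25, 13, 9]
9: 0x59 (blk 11, set 3) → MISS  vc=[25, 13, 9, 15]
10: 0xa8 (blk 21, set 1) → L1-HIT  vc=[25, 13, 9, 15]
11: 0x9a (blk 19, set 3) → MISS  vc=[25, 13, 9, 15, 11]
12: 0xcc (blk 25, set 1) → VC-HIT  vc=[21, 13, 9, 15, 11]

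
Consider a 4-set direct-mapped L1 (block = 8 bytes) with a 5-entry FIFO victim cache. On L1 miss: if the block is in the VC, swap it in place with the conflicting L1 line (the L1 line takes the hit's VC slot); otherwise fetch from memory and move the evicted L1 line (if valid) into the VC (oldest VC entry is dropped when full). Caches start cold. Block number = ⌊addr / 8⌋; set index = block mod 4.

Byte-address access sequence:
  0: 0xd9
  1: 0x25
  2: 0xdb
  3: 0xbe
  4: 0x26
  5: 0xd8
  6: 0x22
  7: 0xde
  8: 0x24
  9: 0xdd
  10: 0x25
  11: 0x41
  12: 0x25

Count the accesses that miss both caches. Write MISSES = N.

MISSES = 4

#0 0xd9→b27/s3 MISS; vc=[]
#1 0x25→b4/s0 MISS; vc=[]
#2 0xdb→b27/s3 L1-HIT; vc=[]
#3 0xbe→b23/s3 MISS; vc=[27]
#4 0x26→b4/s0 L1-HIT; vc=[27]
#5 0xd8→b27/s3 VC-HIT; vc=[23]
#6 0x22→b4/s0 L1-HIT; vc=[23]
#7 0xde→b27/s3 L1-HIT; vc=[23]
#8 0x24→b4/s0 L1-HIT; vc=[23]
#9 0xdd→b27/s3 L1-HIT; vc=[23]
#10 0x25→b4/s0 L1-HIT; vc=[23]
#11 0x41→b8/s0 MISS; vc=[23,4]
#12 0x25→b4/s0 VC-HIT; vc=[23,8]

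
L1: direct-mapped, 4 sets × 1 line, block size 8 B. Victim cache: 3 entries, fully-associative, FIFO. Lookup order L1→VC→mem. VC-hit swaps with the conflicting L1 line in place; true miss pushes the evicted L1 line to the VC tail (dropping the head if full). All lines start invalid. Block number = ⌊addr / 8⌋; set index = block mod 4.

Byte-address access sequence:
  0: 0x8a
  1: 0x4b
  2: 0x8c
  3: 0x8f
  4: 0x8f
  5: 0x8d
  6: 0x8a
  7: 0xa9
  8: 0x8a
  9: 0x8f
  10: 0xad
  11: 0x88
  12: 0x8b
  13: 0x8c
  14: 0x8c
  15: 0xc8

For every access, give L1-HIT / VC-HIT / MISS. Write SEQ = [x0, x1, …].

#0 0x8a→b17/s1 MISS; vc=[]
#1 0x4b→b9/s1 MISS; vc=[17]
#2 0x8c→b17/s1 VC-HIT; vc=[9]
#3 0x8f→b17/s1 L1-HIT; vc=[9]
#4 0x8f→b17/s1 L1-HIT; vc=[9]
#5 0x8d→b17/s1 L1-HIT; vc=[9]
#6 0x8a→b17/s1 L1-HIT; vc=[9]
#7 0xa9→b21/s1 MISS; vc=[9,17]
#8 0x8a→b17/s1 VC-HIT; vc=[9,21]
#9 0x8f→b17/s1 L1-HIT; vc=[9,21]
#10 0xad→b21/s1 VC-HIT; vc=[9,17]
#11 0x88→b17/s1 VC-HIT; vc=[9,21]
#12 0x8b→b17/s1 L1-HIT; vc=[9,21]
#13 0x8c→b17/s1 L1-HIT; vc=[9,21]
#14 0x8c→b17/s1 L1-HIT; vc=[9,21]
#15 0xc8→b25/s1 MISS; vc=[9,21,17]

SEQ = [MISS, MISS, VC-HIT, L1-HIT, L1-HIT, L1-HIT, L1-HIT, MISS, VC-HIT, L1-HIT, VC-HIT, VC-HIT, L1-HIT, L1-HIT, L1-HIT, MISS]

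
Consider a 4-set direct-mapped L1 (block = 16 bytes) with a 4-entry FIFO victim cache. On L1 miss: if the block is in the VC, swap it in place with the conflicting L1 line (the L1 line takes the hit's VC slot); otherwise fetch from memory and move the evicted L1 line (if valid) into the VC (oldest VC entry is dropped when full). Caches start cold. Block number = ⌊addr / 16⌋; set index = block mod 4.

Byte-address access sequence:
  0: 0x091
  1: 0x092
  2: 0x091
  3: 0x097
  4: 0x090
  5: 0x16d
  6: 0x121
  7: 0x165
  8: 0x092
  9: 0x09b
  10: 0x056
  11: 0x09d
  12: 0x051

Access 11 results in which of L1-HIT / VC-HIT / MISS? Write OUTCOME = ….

OUTCOME = VC-HIT

#0 0x91→b9/s1 MISS; vc=[]
#1 0x92→b9/s1 L1-HIT; vc=[]
#2 0x91→b9/s1 L1-HIT; vc=[]
#3 0x97→b9/s1 L1-HIT; vc=[]
#4 0x90→b9/s1 L1-HIT; vc=[]
#5 0x16d→b22/s2 MISS; vc=[]
#6 0x121→b18/s2 MISS; vc=[22]
#7 0x165→b22/s2 VC-HIT; vc=[18]
#8 0x92→b9/s1 L1-HIT; vc=[18]
#9 0x9b→b9/s1 L1-HIT; vc=[18]
#10 0x56→b5/s1 MISS; vc=[18,9]
#11 0x9d→b9/s1 VC-HIT; vc=[18,5]
#12 0x51→b5/s1 VC-HIT; vc=[18,9]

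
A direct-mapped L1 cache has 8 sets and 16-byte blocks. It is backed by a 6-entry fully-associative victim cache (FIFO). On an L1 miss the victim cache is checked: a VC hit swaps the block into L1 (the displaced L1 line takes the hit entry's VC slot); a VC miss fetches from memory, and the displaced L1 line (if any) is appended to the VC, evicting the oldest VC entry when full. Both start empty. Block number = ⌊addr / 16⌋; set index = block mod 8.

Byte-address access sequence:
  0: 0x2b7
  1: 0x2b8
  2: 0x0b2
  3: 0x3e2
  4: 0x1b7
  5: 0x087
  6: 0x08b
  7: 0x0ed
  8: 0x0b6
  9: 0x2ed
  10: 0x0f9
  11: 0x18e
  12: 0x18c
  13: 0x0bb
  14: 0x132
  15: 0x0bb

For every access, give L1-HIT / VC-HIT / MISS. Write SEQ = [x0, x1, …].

  [0] addr=0x2b7 blk=43 s=3: MISS | VC []
  [1] addr=0x2b8 blk=43 s=3: L1-HIT | VC []
  [2] addr=0xb2 blk=11 s=3: MISS | VC [43]
  [3] addr=0x3e2 blk=62 s=6: MISS | VC [43]
  [4] addr=0x1b7 blk=27 s=3: MISS | VC [43, 11]
  [5] addr=0x87 blk=8 s=0: MISS | VC [43, 11]
  [6] addr=0x8b blk=8 s=0: L1-HIT | VC [43, 11]
  [7] addr=0xed blk=14 s=6: MISS | VC [43, 11, 62]
  [8] addr=0xb6 blk=11 s=3: VC-HIT | VC [43, 27, 62]
  [9] addr=0x2ed blk=46 s=6: MISS | VC [43, 27, 62, 14]
  [10] addr=0xf9 blk=15 s=7: MISS | VC [43, 27, 62, 14]
  [11] addr=0x18e blk=24 s=0: MISS | VC [43, 27, 62, 14, 8]
  [12] addr=0x18c blk=24 s=0: L1-HIT | VC [43, 27, 62, 14, 8]
  [13] addr=0xbb blk=11 s=3: L1-HIT | VC [43, 27, 62, 14, 8]
  [14] addr=0x132 blk=19 s=3: MISS | VC [43, 27, 62, 14, 8, 11]
  [15] addr=0xbb blk=11 s=3: VC-HIT | VC [43, 27, 62, 14, 8, 19]

SEQ = [MISS, L1-HIT, MISS, MISS, MISS, MISS, L1-HIT, MISS, VC-HIT, MISS, MISS, MISS, L1-HIT, L1-HIT, MISS, VC-HIT]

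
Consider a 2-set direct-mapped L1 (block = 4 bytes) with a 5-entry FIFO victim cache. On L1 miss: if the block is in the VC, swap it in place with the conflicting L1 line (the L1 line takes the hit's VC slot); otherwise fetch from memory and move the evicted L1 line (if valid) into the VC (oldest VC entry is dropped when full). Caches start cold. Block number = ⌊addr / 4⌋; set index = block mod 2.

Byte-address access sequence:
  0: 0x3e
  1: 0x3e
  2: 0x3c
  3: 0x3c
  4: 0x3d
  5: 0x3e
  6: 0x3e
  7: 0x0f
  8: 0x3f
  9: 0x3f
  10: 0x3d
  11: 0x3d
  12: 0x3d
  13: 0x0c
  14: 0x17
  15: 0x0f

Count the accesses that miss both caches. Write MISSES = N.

#0 0x3e→b15/s1 MISS; vc=[]
#1 0x3e→b15/s1 L1-HIT; vc=[]
#2 0x3c→b15/s1 L1-HIT; vc=[]
#3 0x3c→b15/s1 L1-HIT; vc=[]
#4 0x3d→b15/s1 L1-HIT; vc=[]
#5 0x3e→b15/s1 L1-HIT; vc=[]
#6 0x3e→b15/s1 L1-HIT; vc=[]
#7 0xf→b3/s1 MISS; vc=[15]
#8 0x3f→b15/s1 VC-HIT; vc=[3]
#9 0x3f→b15/s1 L1-HIT; vc=[3]
#10 0x3d→b15/s1 L1-HIT; vc=[3]
#11 0x3d→b15/s1 L1-HIT; vc=[3]
#12 0x3d→b15/s1 L1-HIT; vc=[3]
#13 0xc→b3/s1 VC-HIT; vc=[15]
#14 0x17→b5/s1 MISS; vc=[15,3]
#15 0xf→b3/s1 VC-HIT; vc=[15,5]

MISSES = 3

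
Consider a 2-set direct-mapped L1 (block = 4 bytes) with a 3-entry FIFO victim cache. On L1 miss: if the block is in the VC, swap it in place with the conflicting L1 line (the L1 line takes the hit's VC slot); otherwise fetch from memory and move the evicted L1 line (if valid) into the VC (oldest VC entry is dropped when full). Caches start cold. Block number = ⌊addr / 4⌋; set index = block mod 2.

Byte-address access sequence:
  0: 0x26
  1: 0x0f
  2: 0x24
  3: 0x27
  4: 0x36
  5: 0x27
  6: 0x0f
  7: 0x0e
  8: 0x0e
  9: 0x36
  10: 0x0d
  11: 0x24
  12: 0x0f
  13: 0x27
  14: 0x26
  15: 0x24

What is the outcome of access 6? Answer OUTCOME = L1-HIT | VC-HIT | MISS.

#0 0x26→b9/s1 MISS; vc=[]
#1 0xf→b3/s1 MISS; vc=[9]
#2 0x24→b9/s1 VC-HIT; vc=[3]
#3 0x27→b9/s1 L1-HIT; vc=[3]
#4 0x36→b13/s1 MISS; vc=[3,9]
#5 0x27→b9/s1 VC-HIT; vc=[3,13]
#6 0xf→b3/s1 VC-HIT; vc=[9,13]
#7 0xe→b3/s1 L1-HIT; vc=[9,13]
#8 0xe→b3/s1 L1-HIT; vc=[9,13]
#9 0x36→b13/s1 VC-HIT; vc=[9,3]
#10 0xd→b3/s1 VC-HIT; vc=[9,13]
#11 0x24→b9/s1 VC-HIT; vc=[3,13]
#12 0xf→b3/s1 VC-HIT; vc=[9,13]
#13 0x27→b9/s1 VC-HIT; vc=[3,13]
#14 0x26→b9/s1 L1-HIT; vc=[3,13]
#15 0x24→b9/s1 L1-HIT; vc=[3,13]

OUTCOME = VC-HIT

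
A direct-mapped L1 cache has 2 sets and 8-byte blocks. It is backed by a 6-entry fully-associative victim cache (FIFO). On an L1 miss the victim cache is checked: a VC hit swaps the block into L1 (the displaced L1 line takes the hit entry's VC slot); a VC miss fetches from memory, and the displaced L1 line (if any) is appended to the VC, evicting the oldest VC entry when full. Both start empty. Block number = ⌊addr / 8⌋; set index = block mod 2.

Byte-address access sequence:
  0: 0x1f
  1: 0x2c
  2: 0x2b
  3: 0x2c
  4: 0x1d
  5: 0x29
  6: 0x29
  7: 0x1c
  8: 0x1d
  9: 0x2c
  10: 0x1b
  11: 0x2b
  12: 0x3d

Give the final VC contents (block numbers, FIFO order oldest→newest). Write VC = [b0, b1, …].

VC = [3, 5]

0: 0x1f (blk 3, set 1) → MISS  vc=[]
1: 0x2c (blk 5, set 1) → MISS  vc=[3]
2: 0x2b (blk 5, set 1) → L1-HIT  vc=[3]
3: 0x2c (blk 5, set 1) → L1-HIT  vc=[3]
4: 0x1d (blk 3, set 1) → VC-HIT  vc=[5]
5: 0x29 (blk 5, set 1) → VC-HIT  vc=[3]
6: 0x29 (blk 5, set 1) → L1-HIT  vc=[3]
7: 0x1c (blk 3, set 1) → VC-HIT  vc=[5]
8: 0x1d (blk 3, set 1) → L1-HIT  vc=[5]
9: 0x2c (blk 5, set 1) → VC-HIT  vc=[3]
10: 0x1b (blk 3, set 1) → VC-HIT  vc=[5]
11: 0x2b (blk 5, set 1) → VC-HIT  vc=[3]
12: 0x3d (blk 7, set 1) → MISS  vc=[3, 5]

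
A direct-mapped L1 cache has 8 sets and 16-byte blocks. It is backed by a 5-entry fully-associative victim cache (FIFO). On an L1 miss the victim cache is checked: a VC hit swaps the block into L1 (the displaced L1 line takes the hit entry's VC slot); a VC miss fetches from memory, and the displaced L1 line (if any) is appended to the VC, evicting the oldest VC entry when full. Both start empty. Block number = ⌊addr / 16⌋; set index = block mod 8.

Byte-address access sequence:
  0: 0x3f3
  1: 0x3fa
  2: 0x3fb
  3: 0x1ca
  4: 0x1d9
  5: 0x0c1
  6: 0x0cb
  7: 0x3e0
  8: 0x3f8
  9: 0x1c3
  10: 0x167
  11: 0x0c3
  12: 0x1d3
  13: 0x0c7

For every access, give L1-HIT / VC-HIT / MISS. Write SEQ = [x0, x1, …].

SEQ = [MISS, L1-HIT, L1-HIT, MISS, MISS, MISS, L1-HIT, MISS, L1-HIT, VC-HIT, MISS, VC-HIT, L1-HIT, L1-HIT]

#0 0x3f3→b63/s7 MISS; vc=[]
#1 0x3fa→b63/s7 L1-HIT; vc=[]
#2 0x3fb→b63/s7 L1-HIT; vc=[]
#3 0x1ca→b28/s4 MISS; vc=[]
#4 0x1d9→b29/s5 MISS; vc=[]
#5 0xc1→b12/s4 MISS; vc=[28]
#6 0xcb→b12/s4 L1-HIT; vc=[28]
#7 0x3e0→b62/s6 MISS; vc=[28]
#8 0x3f8→b63/s7 L1-HIT; vc=[28]
#9 0x1c3→b28/s4 VC-HIT; vc=[12]
#10 0x167→b22/s6 MISS; vc=[12,62]
#11 0xc3→b12/s4 VC-HIT; vc=[28,62]
#12 0x1d3→b29/s5 L1-HIT; vc=[28,62]
#13 0xc7→b12/s4 L1-HIT; vc=[28,62]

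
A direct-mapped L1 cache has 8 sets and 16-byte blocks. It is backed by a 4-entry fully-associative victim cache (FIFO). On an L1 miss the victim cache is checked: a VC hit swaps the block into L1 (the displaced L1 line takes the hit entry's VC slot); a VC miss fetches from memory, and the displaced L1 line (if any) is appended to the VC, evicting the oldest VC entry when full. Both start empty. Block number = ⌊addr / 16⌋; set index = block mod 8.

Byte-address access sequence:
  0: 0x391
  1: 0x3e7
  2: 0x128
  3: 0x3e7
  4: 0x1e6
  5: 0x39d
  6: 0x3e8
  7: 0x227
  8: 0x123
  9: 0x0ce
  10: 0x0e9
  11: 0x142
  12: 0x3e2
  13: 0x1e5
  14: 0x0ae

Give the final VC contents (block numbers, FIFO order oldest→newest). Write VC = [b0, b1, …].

VC = [34, 14, 12, 18]

0: 0x391 (blk 57, set 1) → MISS  vc=[]
1: 0x3e7 (blk 62, set 6) → MISS  vc=[]
2: 0x128 (blk 18, set 2) → MISS  vc=[]
3: 0x3e7 (blk 62, set 6) → L1-HIT  vc=[]
4: 0x1e6 (blk 30, set 6) → MISS  vc=[62]
5: 0x39d (blk 57, set 1) → L1-HIT  vc=[62]
6: 0x3e8 (blk 62, set 6) → VC-HIT  vc=[30]
7: 0x227 (blk 34, set 2) → MISS  vc=[30, 18]
8: 0x123 (blk 18, set 2) → VC-HIT  vc=[30, 34]
9: 0xce (blk 12, set 4) → MISS  vc=[30, 34]
10: 0xe9 (blk 14, set 6) → MISS  vc=[30, 34, 62]
11: 0x142 (blk 20, set 4) → MISS  vc=[30, 34, 62, 12]
12: 0x3e2 (blk 62, set 6) → VC-HIT  vc=[30, 34, 14, 12]
13: 0x1e5 (blk 30, set 6) → VC-HIT  vc=[62, 34, 14, 12]
14: 0xae (blk 10, set 2) → MISS  vc=[34, 14, 12, 18]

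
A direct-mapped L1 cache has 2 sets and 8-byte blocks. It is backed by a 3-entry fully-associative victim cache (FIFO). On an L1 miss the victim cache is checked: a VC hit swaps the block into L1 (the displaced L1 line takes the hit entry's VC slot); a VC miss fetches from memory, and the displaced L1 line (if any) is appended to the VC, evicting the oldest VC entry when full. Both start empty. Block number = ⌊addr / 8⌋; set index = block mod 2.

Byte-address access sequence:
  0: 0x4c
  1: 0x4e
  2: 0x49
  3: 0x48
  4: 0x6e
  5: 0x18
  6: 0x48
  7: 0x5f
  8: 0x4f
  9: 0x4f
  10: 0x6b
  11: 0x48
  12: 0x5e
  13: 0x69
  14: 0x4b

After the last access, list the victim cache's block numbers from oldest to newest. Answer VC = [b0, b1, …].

0: 0x4c (blk 9, set 1) → MISS  vc=[]
1: 0x4e (blk 9, set 1) → L1-HIT  vc=[]
2: 0x49 (blk 9, set 1) → L1-HIT  vc=[]
3: 0x48 (blk 9, set 1) → L1-HIT  vc=[]
4: 0x6e (blk 13, set 1) → MISS  vc=[9]
5: 0x18 (blk 3, set 1) → MISS  vc=[9, 13]
6: 0x48 (blk 9, set 1) → VC-HIT  vc=[3, 13]
7: 0x5f (blk 11, set 1) → MISS  vc=[3, 13, 9]
8: 0x4f (blk 9, set 1) → VC-HIT  vc=[3, 13, 11]
9: 0x4f (blk 9, set 1) → L1-HIT  vc=[3, 13, 11]
10: 0x6b (blk 13, set 1) → VC-HIT  vc=[3, 9, 11]
11: 0x48 (blk 9, set 1) → VC-HIT  vc=[3, 13, 11]
12: 0x5e (blk 11, set 1) → VC-HIT  vc=[3, 13, 9]
13: 0x69 (blk 13, set 1) → VC-HIT  vc=[3, 11, 9]
14: 0x4b (blk 9, set 1) → VC-HIT  vc=[3, 11, 13]

VC = [3, 11, 13]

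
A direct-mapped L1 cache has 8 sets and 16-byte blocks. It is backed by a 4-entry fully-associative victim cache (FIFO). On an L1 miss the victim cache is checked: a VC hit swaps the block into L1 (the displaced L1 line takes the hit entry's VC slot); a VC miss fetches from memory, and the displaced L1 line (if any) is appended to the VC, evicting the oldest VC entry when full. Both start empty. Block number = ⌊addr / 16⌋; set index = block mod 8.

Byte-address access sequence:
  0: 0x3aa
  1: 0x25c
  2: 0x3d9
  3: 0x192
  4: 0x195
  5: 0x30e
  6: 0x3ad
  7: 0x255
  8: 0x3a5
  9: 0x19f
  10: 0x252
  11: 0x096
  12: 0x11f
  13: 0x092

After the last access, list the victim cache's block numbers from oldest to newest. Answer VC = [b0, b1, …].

#0 0x3aa→b58/s2 MISS; vc=[]
#1 0x25c→b37/s5 MISS; vc=[]
#2 0x3d9→b61/s5 MISS; vc=[37]
#3 0x192→b25/s1 MISS; vc=[37]
#4 0x195→b25/s1 L1-HIT; vc=[37]
#5 0x30e→b48/s0 MISS; vc=[37]
#6 0x3ad→b58/s2 L1-HIT; vc=[37]
#7 0x255→b37/s5 VC-HIT; vc=[61]
#8 0x3a5→b58/s2 L1-HIT; vc=[61]
#9 0x19f→b25/s1 L1-HIT; vc=[61]
#10 0x252→b37/s5 L1-HIT; vc=[61]
#11 0x96→b9/s1 MISS; vc=[61,25]
#12 0x11f→b17/s1 MISS; vc=[61,25,9]
#13 0x92→b9/s1 VC-HIT; vc=[61,25,17]

VC = [61, 25, 17]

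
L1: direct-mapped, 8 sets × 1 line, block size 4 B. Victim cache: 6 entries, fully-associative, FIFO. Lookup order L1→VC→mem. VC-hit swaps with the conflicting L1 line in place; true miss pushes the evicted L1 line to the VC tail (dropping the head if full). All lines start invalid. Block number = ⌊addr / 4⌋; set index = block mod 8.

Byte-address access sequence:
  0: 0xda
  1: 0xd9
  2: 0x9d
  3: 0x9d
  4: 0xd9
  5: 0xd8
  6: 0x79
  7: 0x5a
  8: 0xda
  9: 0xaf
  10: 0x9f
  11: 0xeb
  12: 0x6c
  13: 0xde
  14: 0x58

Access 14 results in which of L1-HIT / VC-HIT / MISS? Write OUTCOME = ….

OUTCOME = VC-HIT

#0 0xda→b54/s6 MISS; vc=[]
#1 0xd9→b54/s6 L1-HIT; vc=[]
#2 0x9d→b39/s7 MISS; vc=[]
#3 0x9d→b39/s7 L1-HIT; vc=[]
#4 0xd9→b54/s6 L1-HIT; vc=[]
#5 0xd8→b54/s6 L1-HIT; vc=[]
#6 0x79→b30/s6 MISS; vc=[54]
#7 0x5a→b22/s6 MISS; vc=[54,30]
#8 0xda→b54/s6 VC-HIT; vc=[22,30]
#9 0xaf→b43/s3 MISS; vc=[22,30]
#10 0x9f→b39/s7 L1-HIT; vc=[22,30]
#11 0xeb→b58/s2 MISS; vc=[22,30]
#12 0x6c→b27/s3 MISS; vc=[22,30,43]
#13 0xde→b55/s7 MISS; vc=[22,30,43,39]
#14 0x58→b22/s6 VC-HIT; vc=[54,30,43,39]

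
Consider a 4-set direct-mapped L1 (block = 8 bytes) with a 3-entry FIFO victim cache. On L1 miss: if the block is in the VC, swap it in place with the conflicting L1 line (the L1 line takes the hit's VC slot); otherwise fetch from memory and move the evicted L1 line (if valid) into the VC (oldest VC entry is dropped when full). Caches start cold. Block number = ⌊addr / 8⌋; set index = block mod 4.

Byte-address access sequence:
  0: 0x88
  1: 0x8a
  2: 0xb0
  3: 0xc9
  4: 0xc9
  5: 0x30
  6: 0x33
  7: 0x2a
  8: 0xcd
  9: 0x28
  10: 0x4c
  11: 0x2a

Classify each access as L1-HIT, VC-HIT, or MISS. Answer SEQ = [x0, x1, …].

0: 0x88 (blk 17, set 1) → MISS  vc=[]
1: 0x8a (blk 17, set 1) → L1-HIT  vc=[]
2: 0xb0 (blk 22, set 2) → MISS  vc=[]
3: 0xc9 (blk 25, set 1) → MISS  vc=[17]
4: 0xc9 (blk 25, set 1) → L1-HIT  vc=[17]
5: 0x30 (blk 6, set 2) → MISS  vc=[17, 22]
6: 0x33 (blk 6, set 2) → L1-HIT  vc=[17, 22]
7: 0x2a (blk 5, set 1) → MISS  vc=[17, 22, 25]
8: 0xcd (blk 25, set 1) → VC-HIT  vc=[17, 22, 5]
9: 0x28 (blk 5, set 1) → VC-HIT  vc=[17, 22, 25]
10: 0x4c (blk 9, set 1) → MISS  vc=[22, 25, 5]
11: 0x2a (blk 5, set 1) → VC-HIT  vc=[22, 25, 9]

SEQ = [MISS, L1-HIT, MISS, MISS, L1-HIT, MISS, L1-HIT, MISS, VC-HIT, VC-HIT, MISS, VC-HIT]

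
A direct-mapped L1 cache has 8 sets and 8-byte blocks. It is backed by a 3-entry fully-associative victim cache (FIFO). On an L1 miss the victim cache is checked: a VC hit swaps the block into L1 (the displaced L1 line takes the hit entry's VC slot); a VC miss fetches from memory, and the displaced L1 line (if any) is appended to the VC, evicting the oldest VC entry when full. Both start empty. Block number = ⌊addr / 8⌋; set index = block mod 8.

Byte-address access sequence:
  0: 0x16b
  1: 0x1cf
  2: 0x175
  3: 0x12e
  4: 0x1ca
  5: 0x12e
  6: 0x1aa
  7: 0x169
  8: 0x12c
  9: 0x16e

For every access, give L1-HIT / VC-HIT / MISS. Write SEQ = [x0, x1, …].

SEQ = [MISS, MISS, MISS, MISS, L1-HIT, L1-HIT, MISS, VC-HIT, VC-HIT, VC-HIT]

  [0] addr=0x16b blk=45 s=5: MISS | VC []
  [1] addr=0x1cf blk=57 s=1: MISS | VC []
  [2] addr=0x175 blk=46 s=6: MISS | VC []
  [3] addr=0x12e blk=37 s=5: MISS | VC [45]
  [4] addr=0x1ca blk=57 s=1: L1-HIT | VC [45]
  [5] addr=0x12e blk=37 s=5: L1-HIT | VC [45]
  [6] addr=0x1aa blk=53 s=5: MISS | VC [45, 37]
  [7] addr=0x169 blk=45 s=5: VC-HIT | VC [53, 37]
  [8] addr=0x12c blk=37 s=5: VC-HIT | VC [53, 45]
  [9] addr=0x16e blk=45 s=5: VC-HIT | VC [53, 37]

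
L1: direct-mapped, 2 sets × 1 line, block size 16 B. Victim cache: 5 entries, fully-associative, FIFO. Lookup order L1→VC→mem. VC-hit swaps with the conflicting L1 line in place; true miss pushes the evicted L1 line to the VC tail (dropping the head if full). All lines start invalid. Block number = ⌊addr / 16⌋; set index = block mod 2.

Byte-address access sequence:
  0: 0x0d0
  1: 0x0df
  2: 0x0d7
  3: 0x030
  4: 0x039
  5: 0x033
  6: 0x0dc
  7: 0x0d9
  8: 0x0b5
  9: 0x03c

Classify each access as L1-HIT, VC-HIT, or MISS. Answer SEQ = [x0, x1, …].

SEQ = [MISS, L1-HIT, L1-HIT, MISS, L1-HIT, L1-HIT, VC-HIT, L1-HIT, MISS, VC-HIT]

  [0] addr=0xd0 blk=13 s=1: MISS | VC []
  [1] addr=0xdf blk=13 s=1: L1-HIT | VC []
  [2] addr=0xd7 blk=13 s=1: L1-HIT | VC []
  [3] addr=0x30 blk=3 s=1: MISS | VC [13]
  [4] addr=0x39 blk=3 s=1: L1-HIT | VC [13]
  [5] addr=0x33 blk=3 s=1: L1-HIT | VC [13]
  [6] addr=0xdc blk=13 s=1: VC-HIT | VC [3]
  [7] addr=0xd9 blk=13 s=1: L1-HIT | VC [3]
  [8] addr=0xb5 blk=11 s=1: MISS | VC [3, 13]
  [9] addr=0x3c blk=3 s=1: VC-HIT | VC [11, 13]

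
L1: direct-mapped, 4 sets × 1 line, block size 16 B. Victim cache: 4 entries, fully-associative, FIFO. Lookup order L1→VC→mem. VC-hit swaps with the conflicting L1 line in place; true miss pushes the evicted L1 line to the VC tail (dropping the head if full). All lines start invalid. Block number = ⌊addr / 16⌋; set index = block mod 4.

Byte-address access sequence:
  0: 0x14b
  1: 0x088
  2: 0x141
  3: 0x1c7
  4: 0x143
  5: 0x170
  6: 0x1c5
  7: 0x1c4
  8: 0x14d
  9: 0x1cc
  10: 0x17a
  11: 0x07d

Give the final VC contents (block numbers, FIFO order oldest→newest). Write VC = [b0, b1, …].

  [0] addr=0x14b blk=20 s=0: MISS | VC []
  [1] addr=0x88 blk=8 s=0: MISS | VC [20]
  [2] addr=0x141 blk=20 s=0: VC-HIT | VC [8]
  [3] addr=0x1c7 blk=28 s=0: MISS | VC [8, 20]
  [4] addr=0x143 blk=20 s=0: VC-HIT | VC [8, 28]
  [5] addr=0x170 blk=23 s=3: MISS | VC [8, 28]
  [6] addr=0x1c5 blk=28 s=0: VC-HIT | VC [8, 20]
  [7] addr=0x1c4 blk=28 s=0: L1-HIT | VC [8, 20]
  [8] addr=0x14d blk=20 s=0: VC-HIT | VC [8, 28]
  [9] addr=0x1cc blk=28 s=0: VC-HIT | VC [8, 20]
  [10] addr=0x17a blk=23 s=3: L1-HIT | VC [8, 20]
  [11] addr=0x7d blk=7 s=3: MISS | VC [8, 20, 23]

VC = [8, 20, 23]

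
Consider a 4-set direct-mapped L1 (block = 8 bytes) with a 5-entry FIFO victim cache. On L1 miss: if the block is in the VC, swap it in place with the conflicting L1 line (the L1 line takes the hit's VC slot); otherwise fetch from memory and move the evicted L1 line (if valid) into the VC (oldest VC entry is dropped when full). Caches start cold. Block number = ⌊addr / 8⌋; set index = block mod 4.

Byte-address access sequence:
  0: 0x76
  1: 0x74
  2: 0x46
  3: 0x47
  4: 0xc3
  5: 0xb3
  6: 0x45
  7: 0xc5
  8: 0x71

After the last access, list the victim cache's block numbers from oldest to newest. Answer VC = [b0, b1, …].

VC = [8, 22]

#0 0x76→b14/s2 MISS; vc=[]
#1 0x74→b14/s2 L1-HIT; vc=[]
#2 0x46→b8/s0 MISS; vc=[]
#3 0x47→b8/s0 L1-HIT; vc=[]
#4 0xc3→b24/s0 MISS; vc=[8]
#5 0xb3→b22/s2 MISS; vc=[8,14]
#6 0x45→b8/s0 VC-HIT; vc=[24,14]
#7 0xc5→b24/s0 VC-HIT; vc=[8,14]
#8 0x71→b14/s2 VC-HIT; vc=[8,22]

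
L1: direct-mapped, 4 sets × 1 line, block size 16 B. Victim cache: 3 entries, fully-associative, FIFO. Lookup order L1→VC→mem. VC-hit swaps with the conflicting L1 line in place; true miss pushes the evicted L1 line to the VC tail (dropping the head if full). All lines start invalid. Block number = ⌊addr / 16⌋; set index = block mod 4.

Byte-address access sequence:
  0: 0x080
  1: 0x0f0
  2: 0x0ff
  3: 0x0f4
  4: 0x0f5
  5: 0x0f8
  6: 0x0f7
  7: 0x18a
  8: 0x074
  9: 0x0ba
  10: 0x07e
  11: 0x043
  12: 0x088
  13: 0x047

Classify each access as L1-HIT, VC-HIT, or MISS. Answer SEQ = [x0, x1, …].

SEQ = [MISS, MISS, L1-HIT, L1-HIT, L1-HIT, L1-HIT, L1-HIT, MISS, MISS, MISS, VC-HIT, MISS, MISS, VC-HIT]

0: 0x80 (blk 8, set 0) → MISS  vc=[]
1: 0xf0 (blk 15, set 3) → MISS  vc=[]
2: 0xff (blk 15, set 3) → L1-HIT  vc=[]
3: 0xf4 (blk 15, set 3) → L1-HIT  vc=[]
4: 0xf5 (blk 15, set 3) → L1-HIT  vc=[]
5: 0xf8 (blk 15, set 3) → L1-HIT  vc=[]
6: 0xf7 (blk 15, set 3) → L1-HIT  vc=[]
7: 0x18a (blk 24, set 0) → MISS  vc=[8]
8: 0x74 (blk 7, set 3) → MISS  vc=[8, 15]
9: 0xba (blk 11, set 3) → MISS  vc=[8, 15, 7]
10: 0x7e (blk 7, set 3) → VC-HIT  vc=[8, 15, 11]
11: 0x43 (blk 4, set 0) → MISS  vc=[15, 11, 24]
12: 0x88 (blk 8, set 0) → MISS  vc=[11, 24, 4]
13: 0x47 (blk 4, set 0) → VC-HIT  vc=[11, 24, 8]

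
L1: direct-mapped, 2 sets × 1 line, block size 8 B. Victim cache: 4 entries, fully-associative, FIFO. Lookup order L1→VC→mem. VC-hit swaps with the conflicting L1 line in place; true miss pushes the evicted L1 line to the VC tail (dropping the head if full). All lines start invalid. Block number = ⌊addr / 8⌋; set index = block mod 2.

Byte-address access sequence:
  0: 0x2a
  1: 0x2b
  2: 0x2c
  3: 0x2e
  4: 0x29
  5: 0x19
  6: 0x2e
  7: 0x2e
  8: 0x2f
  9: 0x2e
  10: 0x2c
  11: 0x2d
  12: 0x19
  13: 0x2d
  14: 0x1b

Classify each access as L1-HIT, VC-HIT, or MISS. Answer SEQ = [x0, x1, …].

SEQ = [MISS, L1-HIT, L1-HIT, L1-HIT, L1-HIT, MISS, VC-HIT, L1-HIT, L1-HIT, L1-HIT, L1-HIT, L1-HIT, VC-HIT, VC-HIT, VC-HIT]

0: 0x2a (blk 5, set 1) → MISS  vc=[]
1: 0x2b (blk 5, set 1) → L1-HIT  vc=[]
2: 0x2c (blk 5, set 1) → L1-HIT  vc=[]
3: 0x2e (blk 5, set 1) → L1-HIT  vc=[]
4: 0x29 (blk 5, set 1) → L1-HIT  vc=[]
5: 0x19 (blk 3, set 1) → MISS  vc=[5]
6: 0x2e (blk 5, set 1) → VC-HIT  vc=[3]
7: 0x2e (blk 5, set 1) → L1-HIT  vc=[3]
8: 0x2f (blk 5, set 1) → L1-HIT  vc=[3]
9: 0x2e (blk 5, set 1) → L1-HIT  vc=[3]
10: 0x2c (blk 5, set 1) → L1-HIT  vc=[3]
11: 0x2d (blk 5, set 1) → L1-HIT  vc=[3]
12: 0x19 (blk 3, set 1) → VC-HIT  vc=[5]
13: 0x2d (blk 5, set 1) → VC-HIT  vc=[3]
14: 0x1b (blk 3, set 1) → VC-HIT  vc=[5]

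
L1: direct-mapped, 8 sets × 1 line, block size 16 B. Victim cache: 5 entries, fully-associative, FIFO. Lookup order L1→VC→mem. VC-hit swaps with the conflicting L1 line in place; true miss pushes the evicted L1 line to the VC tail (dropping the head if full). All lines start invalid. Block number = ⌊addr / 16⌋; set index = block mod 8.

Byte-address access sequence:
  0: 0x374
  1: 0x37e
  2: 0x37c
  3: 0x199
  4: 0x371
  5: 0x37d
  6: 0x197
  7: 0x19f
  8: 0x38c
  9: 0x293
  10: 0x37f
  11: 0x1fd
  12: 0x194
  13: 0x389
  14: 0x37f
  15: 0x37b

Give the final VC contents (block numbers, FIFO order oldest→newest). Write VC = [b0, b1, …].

  [0] addr=0x374 blk=55 s=7: MISS | VC []
  [1] addr=0x37e blk=55 s=7: L1-HIT | VC []
  [2] addr=0x37c blk=55 s=7: L1-HIT | VC []
  [3] addr=0x199 blk=25 s=1: MISS | VC []
  [4] addr=0x371 blk=55 s=7: L1-HIT | VC []
  [5] addr=0x37d blk=55 s=7: L1-HIT | VC []
  [6] addr=0x197 blk=25 s=1: L1-HIT | VC []
  [7] addr=0x19f blk=25 s=1: L1-HIT | VC []
  [8] addr=0x38c blk=56 s=0: MISS | VC []
  [9] addr=0x293 blk=41 s=1: MISS | VC [25]
  [10] addr=0x37f blk=55 s=7: L1-HIT | VC [25]
  [11] addr=0x1fd blk=31 s=7: MISS | VC [25, 55]
  [12] addr=0x194 blk=25 s=1: VC-HIT | VC [41, 55]
  [13] addr=0x389 blk=56 s=0: L1-HIT | VC [41, 55]
  [14] addr=0x37f blk=55 s=7: VC-HIT | VC [41, 31]
  [15] addr=0x37b blk=55 s=7: L1-HIT | VC [41, 31]

VC = [41, 31]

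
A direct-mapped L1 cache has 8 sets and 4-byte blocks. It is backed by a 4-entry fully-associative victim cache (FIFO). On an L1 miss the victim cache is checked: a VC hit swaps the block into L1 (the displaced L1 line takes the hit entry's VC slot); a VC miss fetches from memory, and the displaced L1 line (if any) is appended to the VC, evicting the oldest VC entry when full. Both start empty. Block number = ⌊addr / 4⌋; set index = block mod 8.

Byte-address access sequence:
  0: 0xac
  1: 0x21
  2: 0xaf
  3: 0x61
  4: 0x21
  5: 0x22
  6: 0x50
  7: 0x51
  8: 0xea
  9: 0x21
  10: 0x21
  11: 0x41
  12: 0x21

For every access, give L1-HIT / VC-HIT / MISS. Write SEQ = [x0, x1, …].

#0 0xac→b43/s3 MISS; vc=[]
#1 0x21→b8/s0 MISS; vc=[]
#2 0xaf→b43/s3 L1-HIT; vc=[]
#3 0x61→b24/s0 MISS; vc=[8]
#4 0x21→b8/s0 VC-HIT; vc=[24]
#5 0x22→b8/s0 L1-HIT; vc=[24]
#6 0x50→b20/s4 MISS; vc=[24]
#7 0x51→b20/s4 L1-HIT; vc=[24]
#8 0xea→b58/s2 MISS; vc=[24]
#9 0x21→b8/s0 L1-HIT; vc=[24]
#10 0x21→b8/s0 L1-HIT; vc=[24]
#11 0x41→b16/s0 MISS; vc=[24,8]
#12 0x21→b8/s0 VC-HIT; vc=[24,16]

SEQ = [MISS, MISS, L1-HIT, MISS, VC-HIT, L1-HIT, MISS, L1-HIT, MISS, L1-HIT, L1-HIT, MISS, VC-HIT]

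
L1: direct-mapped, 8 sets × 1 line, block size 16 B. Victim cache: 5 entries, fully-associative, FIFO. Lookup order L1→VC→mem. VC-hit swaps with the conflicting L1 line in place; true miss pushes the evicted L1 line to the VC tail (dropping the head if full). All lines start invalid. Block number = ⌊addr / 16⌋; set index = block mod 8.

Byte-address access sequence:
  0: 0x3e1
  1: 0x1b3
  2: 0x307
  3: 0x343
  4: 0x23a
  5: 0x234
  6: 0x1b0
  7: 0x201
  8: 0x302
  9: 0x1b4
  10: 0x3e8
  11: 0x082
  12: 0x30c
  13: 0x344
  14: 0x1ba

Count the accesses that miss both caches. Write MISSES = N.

MISSES = 7

#0 0x3e1→b62/s6 MISS; vc=[]
#1 0x1b3→b27/s3 MISS; vc=[]
#2 0x307→b48/s0 MISS; vc=[]
#3 0x343→b52/s4 MISS; vc=[]
#4 0x23a→b35/s3 MISS; vc=[27]
#5 0x234→b35/s3 L1-HIT; vc=[27]
#6 0x1b0→b27/s3 VC-HIT; vc=[35]
#7 0x201→b32/s0 MISS; vc=[35,48]
#8 0x302→b48/s0 VC-HIT; vc=[35,32]
#9 0x1b4→b27/s3 L1-HIT; vc=[35,32]
#10 0x3e8→b62/s6 L1-HIT; vc=[35,32]
#11 0x82→b8/s0 MISS; vc=[35,32,48]
#12 0x30c→b48/s0 VC-HIT; vc=[35,32,8]
#13 0x344→b52/s4 L1-HIT; vc=[35,32,8]
#14 0x1ba→b27/s3 L1-HIT; vc=[35,32,8]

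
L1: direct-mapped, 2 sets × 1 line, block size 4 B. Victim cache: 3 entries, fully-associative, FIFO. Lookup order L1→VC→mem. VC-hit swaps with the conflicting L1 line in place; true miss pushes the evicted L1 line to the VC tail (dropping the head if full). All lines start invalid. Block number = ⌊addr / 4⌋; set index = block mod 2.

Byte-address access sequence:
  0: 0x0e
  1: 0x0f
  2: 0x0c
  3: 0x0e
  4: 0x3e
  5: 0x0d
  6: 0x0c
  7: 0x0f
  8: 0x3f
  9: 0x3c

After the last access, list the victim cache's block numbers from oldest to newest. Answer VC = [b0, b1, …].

VC = [3]

0: 0xe (blk 3, set 1) → MISS  vc=[]
1: 0xf (blk 3, set 1) → L1-HIT  vc=[]
2: 0xc (blk 3, set 1) → L1-HIT  vc=[]
3: 0xe (blk 3, set 1) → L1-HIT  vc=[]
4: 0x3e (blk 15, set 1) → MISS  vc=[3]
5: 0xd (blk 3, set 1) → VC-HIT  vc=[15]
6: 0xc (blk 3, set 1) → L1-HIT  vc=[15]
7: 0xf (blk 3, set 1) → L1-HIT  vc=[15]
8: 0x3f (blk 15, set 1) → VC-HIT  vc=[3]
9: 0x3c (blk 15, set 1) → L1-HIT  vc=[3]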